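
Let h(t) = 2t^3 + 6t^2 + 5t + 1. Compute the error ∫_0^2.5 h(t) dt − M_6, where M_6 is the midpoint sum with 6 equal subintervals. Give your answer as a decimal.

0.48828125

Exact integral: ∫_0^2.5 h(t) dt = 68.90625.
M_6 = 68.41796875.
Error = 68.90625 − 68.41796875 = 0.48828125.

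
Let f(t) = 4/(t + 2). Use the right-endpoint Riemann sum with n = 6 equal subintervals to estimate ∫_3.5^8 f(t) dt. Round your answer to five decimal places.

Δt = (8 − 3.5)/6 = 0.75.
Right endpoints: 4.25, 5, 5.75, 6.5, 7.25, 8.
f(4.25) = 0.64, f(5) = 4/7, f(5.75) = 16/31, f(6.5) = 8/17, f(7.25) = 16/37, f(8) = 0.4.
Sum = Δt · [f(4.25) + f(5) + f(5.75) + ...].
Sum ≈ 2.27293.

2.27293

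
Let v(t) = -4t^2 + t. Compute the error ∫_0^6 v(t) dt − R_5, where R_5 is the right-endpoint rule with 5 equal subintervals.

88.56

Exact integral: ∫_0^6 v(t) dt = -270.
R_5 = -358.56.
Error = -270 − (-358.56) = 88.56.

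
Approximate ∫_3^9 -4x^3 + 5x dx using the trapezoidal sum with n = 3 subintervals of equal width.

-6588

Δx = (9 − 3)/3 = 2.
f(3) = -93, f(5) = -475, f(7) = -1337, f(9) = -2871.
T_3 = (Δx/2)·[f(x_0) + 2f(x_1) + 2f(x_2) + f(x_3)].
Sum = -6588.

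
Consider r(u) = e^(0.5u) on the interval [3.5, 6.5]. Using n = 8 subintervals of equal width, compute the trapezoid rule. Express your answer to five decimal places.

40.18880

Δu = (6.5 − 3.5)/8 = 0.375.
r(3.5) ≈ 5.75460, r(3.875) ≈ 6.94138, r(4.25) ≈ 8.37290, r(4.625) ≈ 10.09964, r(5) ≈ 12.18249, r(5.375) ≈ 14.69489, r(5.75) ≈ 17.72542, r(6.125) ≈ 21.38094, r(6.5) ≈ 25.79034.
T_8 = (Δu/2)·[r(u_0) + 2r(u_1) + ... + 2r(u_{7}) + r(u_8)].
Sum ≈ 40.18880.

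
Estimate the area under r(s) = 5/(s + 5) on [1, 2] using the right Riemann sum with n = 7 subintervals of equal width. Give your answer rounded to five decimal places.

Δs = (2 − 1)/7 = 1/7.
Right endpoints: 8/7, 9/7, 10/7, 11/7, 12/7, 13/7, 2.
r(8/7) = 35/43, r(9/7) = 35/44, r(10/7) = 7/9, r(11/7) = 35/46, r(12/7) = 35/47, r(13/7) = 35/48, r(2) = 5/7.
Sum = Δs · [r(8/7) + r(9/7) + r(10/7) + ...].
Sum ≈ 0.76231.

0.76231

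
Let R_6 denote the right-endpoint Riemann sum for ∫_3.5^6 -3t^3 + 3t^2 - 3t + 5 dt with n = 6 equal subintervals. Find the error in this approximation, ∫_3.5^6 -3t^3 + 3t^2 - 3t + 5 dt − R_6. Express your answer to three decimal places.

Exact integral: ∫_3.5^6 f(t) dt = -709.453125.
R_6 ≈ -807.25043.
Error ≈ -709.453125 − (-807.25043) ≈ 97.797.

97.797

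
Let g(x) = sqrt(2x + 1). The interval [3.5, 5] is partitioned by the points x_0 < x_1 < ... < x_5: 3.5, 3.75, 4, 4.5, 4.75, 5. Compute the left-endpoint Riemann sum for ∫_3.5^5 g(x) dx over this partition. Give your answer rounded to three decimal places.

Subinterval widths: 0.25, 0.25, 0.5, 0.25, 0.25.
Left endpoints: 3.5, 3.75, 4, 4.5, 4.75.
g(3.5) ≈ 2.828, g(3.75) ≈ 2.915, g(4) ≈ 3.000, g(4.5) ≈ 3.162, g(4.75) ≈ 3.240.
Sum = Σ Δx_i · g(x_i).
Sum ≈ 4.537.

4.537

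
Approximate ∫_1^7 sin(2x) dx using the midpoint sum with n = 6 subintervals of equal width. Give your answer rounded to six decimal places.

-0.328522

Δx = (7 − 1)/6 = 1.
Midpoints: 1.5, 2.5, 3.5, 4.5, 5.5, 6.5.
f(1.5) ≈ 0.141120, f(2.5) ≈ -0.958924, f(3.5) ≈ 0.656987, f(4.5) ≈ 0.412118, f(5.5) ≈ -0.999990, f(6.5) ≈ 0.420167.
Sum = Δx · [f(1.5) + f(2.5) + f(3.5) + ...].
Sum ≈ -0.328522.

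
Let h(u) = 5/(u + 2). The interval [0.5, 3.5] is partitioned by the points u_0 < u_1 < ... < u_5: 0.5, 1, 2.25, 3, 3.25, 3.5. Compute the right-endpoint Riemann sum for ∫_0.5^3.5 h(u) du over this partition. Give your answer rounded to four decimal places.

Subinterval widths: 0.5, 1.25, 0.75, 0.25, 0.25.
Right endpoints: 1, 2.25, 3, 3.25, 3.5.
h(1) = 5/3, h(2.25) = 20/17, h(3) = 1, h(3.25) = 20/21, h(3.5) = 10/11.
Sum = Σ Δu_i · h(u_i).
Sum ≈ 3.5193.

3.5193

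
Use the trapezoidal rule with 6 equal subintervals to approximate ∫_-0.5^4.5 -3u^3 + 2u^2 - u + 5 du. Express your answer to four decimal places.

-240.9259

Δu = (4.5 − (-0.5))/6 = 5/6.
f(-0.5) = 6.375, f(1/3) = 43/9, f(7/6) = 43/24, f(2) = -13, f(17/6) = -3601/72, f(11/3) = -359/3, f(4.5) = -232.375.
T_6 = (Δu/2)·[f(u_0) + 2f(u_1) + ... + 2f(u_{5}) + f(u_6)].
Sum ≈ -240.9259.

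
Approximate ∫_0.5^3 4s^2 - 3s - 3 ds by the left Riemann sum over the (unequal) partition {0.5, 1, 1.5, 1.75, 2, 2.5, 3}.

Subinterval widths: 0.5, 0.5, 0.25, 0.25, 0.5, 0.5.
Left endpoints: 0.5, 1, 1.5, 1.75, 2, 2.5.
f(0.5) = -3.5, f(1) = -2, f(1.5) = 1.5, f(1.75) = 4, f(2) = 7, f(2.5) = 14.5.
Sum = Σ Δs_i · f(s_i).
Sum = 9.375.

9.375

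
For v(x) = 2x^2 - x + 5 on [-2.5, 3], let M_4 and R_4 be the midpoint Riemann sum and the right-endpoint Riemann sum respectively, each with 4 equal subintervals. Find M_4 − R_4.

-5.19921875

M_4 = 52.80859375.
R_4 = 58.0078125.
M_4 − R_4 = -5.19921875.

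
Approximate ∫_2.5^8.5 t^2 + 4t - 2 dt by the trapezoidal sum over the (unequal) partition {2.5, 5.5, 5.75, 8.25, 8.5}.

Subinterval widths: 3, 0.25, 2.5, 0.25.
f(2.5) = 14.25, f(5.5) = 50.25, f(5.75) = 54.0625, f(8.25) = 99.0625, f(8.5) = 104.25.
On each subinterval the trapezoid contributes (Δt_i/2)·[f(t_{i-1}) + f(t_i)].
Sum = 326.609375.

326.609375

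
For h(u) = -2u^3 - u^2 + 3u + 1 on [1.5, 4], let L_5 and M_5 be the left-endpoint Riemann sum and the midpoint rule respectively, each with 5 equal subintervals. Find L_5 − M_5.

29.140625

L_5 = -92.5.
M_5 = -121.640625.
L_5 − M_5 = 29.140625.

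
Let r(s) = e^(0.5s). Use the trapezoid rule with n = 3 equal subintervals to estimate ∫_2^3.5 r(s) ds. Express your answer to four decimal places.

6.1042

Δs = (3.5 − 2)/3 = 0.5.
r(2) ≈ 2.7183, r(2.5) ≈ 3.4903, r(3) ≈ 4.4817, r(3.5) ≈ 5.7546.
T_3 = (Δs/2)·[r(s_0) + 2r(s_1) + 2r(s_2) + r(s_3)].
Sum ≈ 6.1042.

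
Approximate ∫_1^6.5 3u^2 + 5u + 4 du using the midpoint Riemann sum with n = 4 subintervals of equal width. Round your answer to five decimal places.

396.15039

Δu = (6.5 − 1)/4 = 1.375.
Midpoints: 1.6875, 3.0625, 4.4375, 5.8125.
f(1.6875) = 20.98046875, f(3.0625) = 47.44921875, f(4.4375) = 85.26171875, f(5.8125) = 134.41796875.
Sum = Δu · [f(1.6875) + f(3.0625) + f(4.4375) + f(5.8125)].
Sum ≈ 396.15039.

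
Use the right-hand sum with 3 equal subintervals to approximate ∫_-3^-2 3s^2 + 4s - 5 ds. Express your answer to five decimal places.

Δs = (-2 − (-3))/3 = 1/3.
Right endpoints: -8/3, -7/3, -2.
f(-8/3) = 17/3, f(-7/3) = 2, f(-2) = -1.
Sum = Δs · [f(-8/3) + f(-7/3) + f(-2)].
Sum ≈ 2.22222.

2.22222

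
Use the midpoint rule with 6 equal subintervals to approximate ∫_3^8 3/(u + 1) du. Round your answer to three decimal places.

Δu = (8 − 3)/6 = 5/6.
Midpoints: 41/12, 4.25, 61/12, 71/12, 6.75, 91/12.
f(41/12) = 36/53, f(4.25) = 4/7, f(61/12) = 36/73, f(71/12) = 36/83, f(6.75) = 12/31, f(91/12) = 36/103.
Sum = Δu · [f(41/12) + f(4.25) + f(61/12) + ...].
Sum ≈ 2.428.

2.428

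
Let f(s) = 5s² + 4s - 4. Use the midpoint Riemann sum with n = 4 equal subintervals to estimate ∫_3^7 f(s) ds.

Δs = (7 − 3)/4 = 1.
Midpoints: 3.5, 4.5, 5.5, 6.5.
f(3.5) = 71.25, f(4.5) = 115.25, f(5.5) = 169.25, f(6.5) = 233.25.
Sum = Δs · [f(3.5) + f(4.5) + f(5.5) + f(6.5)].
Sum = 589.

589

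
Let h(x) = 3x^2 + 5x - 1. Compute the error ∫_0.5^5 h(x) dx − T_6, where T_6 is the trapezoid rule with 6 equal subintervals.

-1.265625

Exact integral: ∫_0.5^5 h(x) dx = 182.25.
T_6 = 183.515625.
Error = 182.25 − 183.515625 = -1.265625.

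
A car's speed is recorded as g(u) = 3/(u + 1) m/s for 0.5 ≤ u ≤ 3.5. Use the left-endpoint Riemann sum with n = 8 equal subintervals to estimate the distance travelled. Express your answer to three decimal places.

3.560

Δu = (3.5 − 0.5)/8 = 0.375.
Left endpoints: 0.5, 0.875, 1.25, 1.625, 2, 2.375, 2.75, 3.125.
g(0.5) = 2, g(0.875) = 1.6, g(1.25) = 4/3, g(1.625) = 8/7, g(2) = 1, g(2.375) = 8/9, g(2.75) = 0.8, g(3.125) = 8/11.
Sum = Δu · [g(0.5) + g(0.875) + g(1.25) + ...].
Sum ≈ 3.560.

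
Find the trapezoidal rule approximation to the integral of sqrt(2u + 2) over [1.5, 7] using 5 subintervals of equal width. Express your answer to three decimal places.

17.587

Δu = (7 − 1.5)/5 = 1.1.
f(1.5) ≈ 2.236, f(2.6) ≈ 2.683, f(3.7) ≈ 3.066, f(4.8) ≈ 3.406, f(5.9) ≈ 3.715, f(7) ≈ 4.000.
T_5 = (Δu/2)·[f(u_0) + 2f(u_1) + ... + 2f(u_{4}) + f(u_5)].
Sum ≈ 17.587.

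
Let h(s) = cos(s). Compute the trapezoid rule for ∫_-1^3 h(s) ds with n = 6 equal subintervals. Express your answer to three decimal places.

Δs = (3 − (-1))/6 = 2/3.
h(-1) ≈ 0.540, h(-1/3) ≈ 0.945, h(1/3) ≈ 0.945, h(1) ≈ 0.540, h(5/3) ≈ -0.096, h(7/3) ≈ -0.691, h(3) ≈ -0.990.
T_6 = (Δs/2)·[h(s_0) + 2h(s_1) + ... + 2h(s_{5}) + h(s_6)].
Sum ≈ 0.946.

0.946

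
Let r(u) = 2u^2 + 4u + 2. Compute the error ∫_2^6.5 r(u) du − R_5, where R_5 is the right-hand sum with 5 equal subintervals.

Exact integral: ∫_2^6.5 r(u) du = 263.25.
R_5 = 306.99.
Error = 263.25 − 306.99 = -43.74.

-43.74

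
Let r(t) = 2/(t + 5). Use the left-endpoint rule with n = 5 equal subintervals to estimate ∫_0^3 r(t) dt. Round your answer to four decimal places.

Δt = (3 − 0)/5 = 0.6.
Left endpoints: 0, 0.6, 1.2, 1.8, 2.4.
r(0) = 0.4, r(0.6) = 5/14, r(1.2) = 10/31, r(1.8) = 5/17, r(2.4) = 10/37.
Sum = Δt · [r(0) + r(0.6) + r(1.2) + r(1.8) + r(2.4)].
Sum ≈ 0.9865.

0.9865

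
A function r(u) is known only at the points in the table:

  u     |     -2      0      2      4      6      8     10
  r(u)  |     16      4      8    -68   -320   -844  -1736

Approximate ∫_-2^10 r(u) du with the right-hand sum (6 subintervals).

Δu = 2.
Sum = 2·[4 + 8 + (-68) + (-320) + (-844) + (-1736)] = -5912.

-5912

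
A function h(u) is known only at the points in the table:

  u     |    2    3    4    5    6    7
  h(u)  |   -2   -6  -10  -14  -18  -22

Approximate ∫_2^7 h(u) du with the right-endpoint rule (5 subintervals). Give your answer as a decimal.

-70

Δu = 1.
Sum = 1·[(-6) + (-10) + (-14) + (-18) + (-22)] = -70.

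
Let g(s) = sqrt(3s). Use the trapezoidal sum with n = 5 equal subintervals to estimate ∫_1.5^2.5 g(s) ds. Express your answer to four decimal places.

Δs = (2.5 − 1.5)/5 = 0.2.
g(1.5) ≈ 2.1213, g(1.7) ≈ 2.2583, g(1.9) ≈ 2.3875, g(2.1) ≈ 2.5100, g(2.3) ≈ 2.6268, g(2.5) ≈ 2.7386.
T_5 = (Δs/2)·[g(s_0) + 2g(s_1) + ... + 2g(s_{4}) + g(s_5)].
Sum ≈ 2.4425.

2.4425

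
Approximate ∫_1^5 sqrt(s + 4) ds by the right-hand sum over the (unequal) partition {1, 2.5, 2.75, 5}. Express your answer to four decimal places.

Subinterval widths: 1.5, 0.25, 2.25.
Right endpoints: 2.5, 2.75, 5.
f(2.5) ≈ 2.5495, f(2.75) ≈ 2.5981, f(5) ≈ 3.0000.
Sum = Σ Δs_i · f(s_i).
Sum ≈ 11.2238.

11.2238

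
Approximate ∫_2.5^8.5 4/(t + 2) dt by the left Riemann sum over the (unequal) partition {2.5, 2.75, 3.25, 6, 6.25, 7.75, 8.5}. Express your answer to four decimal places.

3.8985

Subinterval widths: 0.25, 0.5, 2.75, 0.25, 1.5, 0.75.
Left endpoints: 2.5, 2.75, 3.25, 6, 6.25, 7.75.
f(2.5) = 8/9, f(2.75) = 16/19, f(3.25) = 16/21, f(6) = 0.5, f(6.25) = 16/33, f(7.75) = 16/39.
Sum = Σ Δt_i · f(t_i).
Sum ≈ 3.8985.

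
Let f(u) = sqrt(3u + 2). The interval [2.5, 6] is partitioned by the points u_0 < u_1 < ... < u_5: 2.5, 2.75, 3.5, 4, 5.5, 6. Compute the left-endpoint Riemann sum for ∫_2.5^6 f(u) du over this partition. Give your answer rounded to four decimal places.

Subinterval widths: 0.25, 0.75, 0.5, 1.5, 0.5.
Left endpoints: 2.5, 2.75, 3.5, 4, 5.5.
f(2.5) ≈ 3.0822, f(2.75) ≈ 3.2016, f(3.5) ≈ 3.5355, f(4) ≈ 3.7417, f(5.5) ≈ 4.3012.
Sum = Σ Δu_i · f(u_i).
Sum ≈ 12.7026.

12.7026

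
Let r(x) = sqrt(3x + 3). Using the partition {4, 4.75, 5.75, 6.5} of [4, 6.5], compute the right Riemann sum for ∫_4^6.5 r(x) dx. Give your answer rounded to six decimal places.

Subinterval widths: 0.75, 1, 0.75.
Right endpoints: 4.75, 5.75, 6.5.
r(4.75) ≈ 4.153312, r(5.75) ≈ 4.500000, r(6.5) ≈ 4.743416.
Sum = Σ Δx_i · r(x_i).
Sum ≈ 11.172546.

11.172546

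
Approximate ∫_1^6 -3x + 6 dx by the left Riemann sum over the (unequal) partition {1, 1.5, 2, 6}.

2.25

Subinterval widths: 0.5, 0.5, 4.
Left endpoints: 1, 1.5, 2.
f(1) = 3, f(1.5) = 1.5, f(2) = 0.
Sum = Σ Δx_i · f(x_i).
Sum = 2.25.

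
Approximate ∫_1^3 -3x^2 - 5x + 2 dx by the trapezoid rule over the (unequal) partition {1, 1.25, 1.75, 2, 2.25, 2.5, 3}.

-42.15625

Subinterval widths: 0.25, 0.5, 0.25, 0.25, 0.25, 0.5.
f(1) = -6, f(1.25) = -8.9375, f(1.75) = -15.9375, f(2) = -20, f(2.25) = -24.4375, f(2.5) = -29.25, f(3) = -40.
On each subinterval the trapezoid contributes (Δx_i/2)·[f(x_{i-1}) + f(x_i)].
Sum = -42.15625.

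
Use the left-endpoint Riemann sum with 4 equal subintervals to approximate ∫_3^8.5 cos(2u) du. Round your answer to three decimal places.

0.756

Δu = (8.5 − 3)/4 = 1.375.
Left endpoints: 3, 4.375, 5.75, 7.125.
f(3) ≈ 0.960, f(4.375) ≈ -0.781, f(5.75) ≈ 0.483, f(7.125) ≈ -0.113.
Sum = Δu · [f(3) + f(4.375) + f(5.75) + f(7.125)].
Sum ≈ 0.756.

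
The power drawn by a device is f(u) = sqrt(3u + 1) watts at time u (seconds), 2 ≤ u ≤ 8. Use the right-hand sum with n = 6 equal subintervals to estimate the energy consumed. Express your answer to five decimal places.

Δu = (8 − 2)/6 = 1.
Right endpoints: 3, 4, 5, 6, 7, 8.
f(3) ≈ 3.16228, f(4) ≈ 3.60555, f(5) ≈ 4.00000, f(6) ≈ 4.35890, f(7) ≈ 4.69042, f(8) ≈ 5.00000.
Sum = Δu · [f(3) + f(4) + f(5) + ...].
Sum ≈ 24.81714.

24.81714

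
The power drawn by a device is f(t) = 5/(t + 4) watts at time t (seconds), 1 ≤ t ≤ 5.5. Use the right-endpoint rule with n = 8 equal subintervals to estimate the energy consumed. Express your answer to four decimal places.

3.0799

Δt = (5.5 − 1)/8 = 0.5625.
Right endpoints: 1.5625, 2.125, 2.6875, 3.25, 3.8125, 4.375, 4.9375, 5.5.
f(1.5625) = 80/89, f(2.125) = 40/49, f(2.6875) = 80/107, f(3.25) = 20/29, f(3.8125) = 0.64, f(4.375) = 40/67, f(4.9375) = 80/143, f(5.5) = 10/19.
Sum = Δt · [f(1.5625) + f(2.125) + f(2.6875) + ...].
Sum ≈ 3.0799.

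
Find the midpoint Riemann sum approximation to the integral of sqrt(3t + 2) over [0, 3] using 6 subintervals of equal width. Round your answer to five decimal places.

Δt = (3 − 0)/6 = 0.5.
Midpoints: 0.25, 0.75, 1.25, 1.75, 2.25, 2.75.
f(0.25) ≈ 1.65831, f(0.75) ≈ 2.06155, f(1.25) ≈ 2.39792, f(1.75) ≈ 2.69258, f(2.25) ≈ 2.95804, f(2.75) ≈ 3.20156.
Sum = Δt · [f(0.25) + f(0.75) + f(1.25) + ...].
Sum ≈ 7.48498.

7.48498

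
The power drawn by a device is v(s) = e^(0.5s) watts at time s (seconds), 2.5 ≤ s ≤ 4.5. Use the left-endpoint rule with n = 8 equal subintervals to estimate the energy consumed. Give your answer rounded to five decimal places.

11.26073

Δs = (4.5 − 2.5)/8 = 0.25.
Left endpoints: 2.5, 2.75, 3, 3.25, 3.5, 3.75, 4, 4.25.
v(2.5) ≈ 3.49034, v(2.75) ≈ 3.95508, v(3) ≈ 4.48169, v(3.25) ≈ 5.07842, v(3.5) ≈ 5.75460, v(3.75) ≈ 6.52082, v(4) ≈ 7.38906, v(4.25) ≈ 8.37290.
Sum = Δs · [v(2.5) + v(2.75) + v(3) + ...].
Sum ≈ 11.26073.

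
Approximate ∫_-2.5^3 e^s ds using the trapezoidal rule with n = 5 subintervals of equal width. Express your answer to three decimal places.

Δs = (3 − (-2.5))/5 = 1.1.
f(-2.5) ≈ 0.082, f(-1.4) ≈ 0.247, f(-0.3) ≈ 0.741, f(0.8) ≈ 2.226, f(1.9) ≈ 6.686, f(3) ≈ 20.086.
T_5 = (Δs/2)·[f(s_0) + 2f(s_1) + ... + 2f(s_{4}) + f(s_5)].
Sum ≈ 21.981.

21.981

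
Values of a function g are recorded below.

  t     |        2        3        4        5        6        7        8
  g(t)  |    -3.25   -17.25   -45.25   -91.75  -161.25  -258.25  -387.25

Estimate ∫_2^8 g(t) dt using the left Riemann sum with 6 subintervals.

Δt = 1.
Sum = 1·[(-3.25) + (-17.25) + (-45.25) + (-91.75) + (-161.25) + (-258.25)] = -577.

-577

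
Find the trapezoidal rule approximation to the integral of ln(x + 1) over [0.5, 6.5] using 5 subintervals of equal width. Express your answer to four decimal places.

8.4410

Δx = (6.5 − 0.5)/5 = 1.2.
f(0.5) ≈ 0.4055, f(1.7) ≈ 0.9933, f(2.9) ≈ 1.3610, f(4.1) ≈ 1.6292, f(5.3) ≈ 1.8405, f(6.5) ≈ 2.0149.
T_5 = (Δx/2)·[f(x_0) + 2f(x_1) + ... + 2f(x_{4}) + f(x_5)].
Sum ≈ 8.4410.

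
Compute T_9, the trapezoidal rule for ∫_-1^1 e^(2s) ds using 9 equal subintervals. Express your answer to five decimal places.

Δs = (1 − (-1))/9 = 2/9.
f(-1) ≈ 0.13534, f(-7/9) ≈ 0.21107, f(-5/9) ≈ 0.32919, f(-1/3) ≈ 0.51342, f(-1/9) ≈ 0.80074, f(1/9) ≈ 1.24885, f(1/3) ≈ 1.94773, f(5/9) ≈ 3.03773, f(7/9) ≈ 4.73772, f(1) ≈ 7.38906.
T_9 = (Δs/2)·[f(s_0) + 2f(s_1) + ... + 2f(s_{8}) + f(s_9)].
Sum ≈ 3.68637.

3.68637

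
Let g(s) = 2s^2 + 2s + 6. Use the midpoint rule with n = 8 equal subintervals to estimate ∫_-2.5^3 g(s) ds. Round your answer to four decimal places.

63.7334

Δs = (3 − (-2.5))/8 = 0.6875.
Midpoints: -2.15625, -1.46875, -0.78125, -0.09375, 0.59375, 1.28125, 1.96875, 2.65625.
g(-2.15625) = 5625/512, g(-1.46875) = 3777/512, g(-0.78125) = 2897/512, g(-0.09375) = 2985/512, g(0.59375) = 4041/512, g(1.28125) = 6065/512, g(1.96875) = 9057/512, g(2.65625) = 13017/512.
Sum = Δs · [g(-2.15625) + g(-1.46875) + g(-0.78125) + ...].
Sum ≈ 63.7334.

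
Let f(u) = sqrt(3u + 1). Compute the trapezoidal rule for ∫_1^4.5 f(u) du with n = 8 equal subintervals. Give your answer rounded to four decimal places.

10.4864

Δu = (4.5 − 1)/8 = 0.4375.
f(1) ≈ 2.0000, f(1.4375) ≈ 2.3049, f(1.875) ≈ 2.5739, f(2.3125) ≈ 2.8174, f(2.75) ≈ 3.0414, f(3.1875) ≈ 3.2500, f(3.625) ≈ 3.4460, f(4.0625) ≈ 3.6315, f(4.5) ≈ 3.8079.
T_8 = (Δu/2)·[f(u_0) + 2f(u_1) + ... + 2f(u_{7}) + f(u_8)].
Sum ≈ 10.4864.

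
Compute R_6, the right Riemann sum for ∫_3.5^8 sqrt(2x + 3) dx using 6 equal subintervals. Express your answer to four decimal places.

17.5101

Δx = (8 − 3.5)/6 = 0.75.
Right endpoints: 4.25, 5, 5.75, 6.5, 7.25, 8.
f(4.25) ≈ 3.3912, f(5) ≈ 3.6056, f(5.75) ≈ 3.8079, f(6.5) ≈ 4.0000, f(7.25) ≈ 4.1833, f(8) ≈ 4.3589.
Sum = Δx · [f(4.25) + f(5) + f(5.75) + ...].
Sum ≈ 17.5101.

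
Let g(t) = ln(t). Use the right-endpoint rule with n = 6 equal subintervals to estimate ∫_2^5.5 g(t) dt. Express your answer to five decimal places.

Δt = (5.5 − 2)/6 = 7/12.
Right endpoints: 31/12, 19/6, 3.75, 13/3, 59/12, 5.5.
g(31/12) ≈ 0.94908, g(19/6) ≈ 1.15268, g(3.75) ≈ 1.32176, g(13/3) ≈ 1.46634, g(59/12) ≈ 1.59263, g(5.5) ≈ 1.70475.
Sum = Δt · [g(31/12) + g(19/6) + g(3.75) + ...].
Sum ≈ 4.77589.

4.77589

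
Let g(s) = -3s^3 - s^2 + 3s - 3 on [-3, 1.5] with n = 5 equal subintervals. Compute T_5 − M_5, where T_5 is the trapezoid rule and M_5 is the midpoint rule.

T_5 = 26.69625.
M_5 = 21.4565625.
T_5 − M_5 = 5.2396875.

5.2396875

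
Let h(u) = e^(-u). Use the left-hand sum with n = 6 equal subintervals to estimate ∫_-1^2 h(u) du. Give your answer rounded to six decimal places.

Δu = (2 − (-1))/6 = 0.5.
Left endpoints: -1, -0.5, 0, 0.5, 1, 1.5.
h(-1) ≈ 2.718282, h(-0.5) ≈ 1.648721, h(0) ≈ 1.000000, h(0.5) ≈ 0.606531, h(1) ≈ 0.367879, h(1.5) ≈ 0.223130.
Sum = Δu · [h(-1) + h(-0.5) + h(0) + ...].
Sum ≈ 3.282272.

3.282272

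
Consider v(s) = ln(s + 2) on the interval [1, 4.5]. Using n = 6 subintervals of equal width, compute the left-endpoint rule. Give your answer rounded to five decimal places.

5.14028

Δs = (4.5 − 1)/6 = 7/12.
Left endpoints: 1, 19/12, 13/6, 2.75, 10/3, 47/12.
v(1) ≈ 1.09861, v(19/12) ≈ 1.27629, v(13/6) ≈ 1.42712, v(2.75) ≈ 1.55814, v(10/3) ≈ 1.67398, v(47/12) ≈ 1.77777.
Sum = Δs · [v(1) + v(19/12) + v(13/6) + ...].
Sum ≈ 5.14028.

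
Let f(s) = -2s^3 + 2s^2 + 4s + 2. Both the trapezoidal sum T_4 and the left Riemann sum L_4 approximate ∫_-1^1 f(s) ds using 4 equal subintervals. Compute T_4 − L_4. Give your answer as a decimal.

1

T_4 = 5.5.
L_4 = 4.5.
T_4 − L_4 = 1.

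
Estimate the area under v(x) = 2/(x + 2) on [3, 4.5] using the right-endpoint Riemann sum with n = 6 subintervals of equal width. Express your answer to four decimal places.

Δx = (4.5 − 3)/6 = 0.25.
Right endpoints: 3.25, 3.5, 3.75, 4, 4.25, 4.5.
v(3.25) = 8/21, v(3.5) = 4/11, v(3.75) = 8/23, v(4) = 1/3, v(4.25) = 0.32, v(4.5) = 4/13.
Sum = Δx · [v(3.25) + v(3.5) + v(3.75) + ...].
Sum ≈ 0.5134.

0.5134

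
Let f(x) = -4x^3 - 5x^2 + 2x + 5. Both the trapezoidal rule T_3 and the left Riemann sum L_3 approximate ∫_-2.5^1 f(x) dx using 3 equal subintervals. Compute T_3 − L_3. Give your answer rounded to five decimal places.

-19.39583

T_3 ≈ 25.7800926.
L_3 ≈ 45.1759259.
T_3 − L_3 ≈ -19.39583.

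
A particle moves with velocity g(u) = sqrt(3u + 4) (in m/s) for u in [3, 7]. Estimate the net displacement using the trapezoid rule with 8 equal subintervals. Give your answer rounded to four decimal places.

Δu = (7 − 3)/8 = 0.5.
g(3) ≈ 3.6056, g(3.5) ≈ 3.8079, g(4) ≈ 4.0000, g(4.5) ≈ 4.1833, g(5) ≈ 4.3589, g(5.5) ≈ 4.5277, g(6) ≈ 4.6904, g(6.5) ≈ 4.8477, g(7) ≈ 5.0000.
T_8 = (Δu/2)·[g(u_0) + 2g(u_1) + ... + 2g(u_{7}) + g(u_8)].
Sum ≈ 17.3593.

17.3593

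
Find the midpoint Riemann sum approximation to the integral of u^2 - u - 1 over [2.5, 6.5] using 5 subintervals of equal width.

Δu = (6.5 − 2.5)/5 = 0.8.
Midpoints: 2.9, 3.7, 4.5, 5.3, 6.1.
f(2.9) = 4.51, f(3.7) = 8.99, f(4.5) = 14.75, f(5.3) = 21.79, f(6.1) = 30.11.
Sum = Δu · [f(2.9) + f(3.7) + f(4.5) + f(5.3) + f(6.1)].
Sum = 64.12.

64.12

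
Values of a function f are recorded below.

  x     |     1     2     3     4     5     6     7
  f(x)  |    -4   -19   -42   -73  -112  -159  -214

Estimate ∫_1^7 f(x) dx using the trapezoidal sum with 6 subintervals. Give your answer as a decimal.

-514

Δx = 1.
T_6 = (1/2)·[(-4) + 2·(-19) + 2·(-42) + 2·(-73) + 2·(-112) + 2·(-159) + (-214)] = -514.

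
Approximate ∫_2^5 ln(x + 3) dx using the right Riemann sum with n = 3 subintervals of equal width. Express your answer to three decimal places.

Δx = (5 − 2)/3 = 1.
Right endpoints: 3, 4, 5.
f(3) ≈ 1.792, f(4) ≈ 1.946, f(5) ≈ 2.079.
Sum = Δx · [f(3) + f(4) + f(5)].
Sum ≈ 5.817.

5.817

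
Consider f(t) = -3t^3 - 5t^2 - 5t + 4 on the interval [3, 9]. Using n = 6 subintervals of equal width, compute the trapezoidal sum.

-6245

Δt = (9 − 3)/6 = 1.
f(3) = -137, f(4) = -288, f(5) = -521, f(6) = -854, f(7) = -1305, f(8) = -1892, f(9) = -2633.
T_6 = (Δt/2)·[f(t_0) + 2f(t_1) + ... + 2f(t_{5}) + f(t_6)].
Sum = -6245.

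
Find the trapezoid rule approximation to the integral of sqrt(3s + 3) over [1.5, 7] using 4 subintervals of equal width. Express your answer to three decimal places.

21.526

Δs = (7 − 1.5)/4 = 1.375.
f(1.5) ≈ 2.739, f(2.875) ≈ 3.410, f(4.25) ≈ 3.969, f(5.625) ≈ 4.458, f(7) ≈ 4.899.
T_4 = (Δs/2)·[f(s_0) + 2f(s_1) + 2f(s_2) + 2f(s_3) + f(s_4)].
Sum ≈ 21.526.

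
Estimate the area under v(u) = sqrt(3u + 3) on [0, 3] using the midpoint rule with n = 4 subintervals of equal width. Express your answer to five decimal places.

8.09284

Δu = (3 − 0)/4 = 0.75.
Midpoints: 0.375, 1.125, 1.875, 2.625.
v(0.375) ≈ 2.03101, v(1.125) ≈ 2.52488, v(1.875) ≈ 2.93684, v(2.625) ≈ 3.29773.
Sum = Δu · [v(0.375) + v(1.125) + v(1.875) + v(2.625)].
Sum ≈ 8.09284.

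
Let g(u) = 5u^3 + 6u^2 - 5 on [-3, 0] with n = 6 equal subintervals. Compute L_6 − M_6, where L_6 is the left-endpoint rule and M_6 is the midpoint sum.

-23.34375

L_6 = -84.5625.
M_6 = -61.21875.
L_6 − M_6 = -23.34375.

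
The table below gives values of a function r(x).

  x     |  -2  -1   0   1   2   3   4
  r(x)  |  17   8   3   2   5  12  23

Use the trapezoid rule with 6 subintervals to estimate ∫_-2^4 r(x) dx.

Δx = 1.
T_6 = (1/2)·[17 + 2·8 + 2·3 + 2·2 + 2·5 + 2·12 + 23] = 50.

50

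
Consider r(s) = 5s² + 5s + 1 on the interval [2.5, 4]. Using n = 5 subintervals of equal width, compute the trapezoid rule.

Δs = (4 − 2.5)/5 = 0.3.
r(2.5) = 44.75, r(2.8) = 54.2, r(3.1) = 64.55, r(3.4) = 75.8, r(3.7) = 87.95, r(4) = 101.
T_5 = (Δs/2)·[r(s_0) + 2r(s_1) + ... + 2r(s_{4}) + r(s_5)].
Sum = 106.6125.

106.6125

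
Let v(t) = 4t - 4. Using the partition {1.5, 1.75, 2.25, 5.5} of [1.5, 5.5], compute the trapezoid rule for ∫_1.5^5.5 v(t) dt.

40

Subinterval widths: 0.25, 0.5, 3.25.
v(1.5) = 2, v(1.75) = 3, v(2.25) = 5, v(5.5) = 18.
On each subinterval the trapezoid contributes (Δt_i/2)·[v(t_{i-1}) + v(t_i)].
Sum = 40.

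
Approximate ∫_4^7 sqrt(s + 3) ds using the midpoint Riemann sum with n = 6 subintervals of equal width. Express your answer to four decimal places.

8.7353

Δs = (7 − 4)/6 = 0.5.
Midpoints: 4.25, 4.75, 5.25, 5.75, 6.25, 6.75.
f(4.25) ≈ 2.6926, f(4.75) ≈ 2.7839, f(5.25) ≈ 2.8723, f(5.75) ≈ 2.9580, f(6.25) ≈ 3.0414, f(6.75) ≈ 3.1225.
Sum = Δs · [f(4.25) + f(4.75) + f(5.25) + ...].
Sum ≈ 8.7353.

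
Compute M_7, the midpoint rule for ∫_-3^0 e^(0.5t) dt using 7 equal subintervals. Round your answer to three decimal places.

1.551

Δt = (0 − (-3))/7 = 3/7.
Midpoints: -39/14, -33/14, -27/14, -1.5, -15/14, -9/14, -3/14.
f(-39/14) ≈ 0.248, f(-33/14) ≈ 0.308, f(-27/14) ≈ 0.381, f(-1.5) ≈ 0.472, f(-15/14) ≈ 0.585, f(-9/14) ≈ 0.725, f(-3/14) ≈ 0.898.
Sum = Δt · [f(-39/14) + f(-33/14) + f(-27/14) + ...].
Sum ≈ 1.551.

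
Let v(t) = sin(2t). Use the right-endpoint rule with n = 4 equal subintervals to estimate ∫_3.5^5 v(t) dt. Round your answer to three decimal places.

0.534

Δt = (5 − 3.5)/4 = 0.375.
Right endpoints: 3.875, 4.25, 4.625, 5.
v(3.875) ≈ 0.995, v(4.25) ≈ 0.798, v(4.625) ≈ 0.174, v(5) ≈ -0.544.
Sum = Δt · [v(3.875) + v(4.25) + v(4.625) + v(5)].
Sum ≈ 0.534.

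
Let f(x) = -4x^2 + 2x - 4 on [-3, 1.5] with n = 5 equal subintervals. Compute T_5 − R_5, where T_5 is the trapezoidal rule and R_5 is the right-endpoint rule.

-16.2

T_5 = -67.68.
R_5 = -51.48.
T_5 − R_5 = -16.2.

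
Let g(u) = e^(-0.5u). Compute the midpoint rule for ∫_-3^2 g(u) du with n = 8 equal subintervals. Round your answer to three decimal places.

Δu = (2 − (-3))/8 = 0.625.
Midpoints: -2.6875, -2.0625, -1.4375, -0.8125, -0.1875, 0.4375, 1.0625, 1.6875.
g(-2.6875) ≈ 3.833, g(-2.0625) ≈ 2.805, g(-1.4375) ≈ 2.052, g(-0.8125) ≈ 1.501, g(-0.1875) ≈ 1.098, g(0.4375) ≈ 0.804, g(1.0625) ≈ 0.588, g(1.6875) ≈ 0.430.
Sum = Δu · [g(-2.6875) + g(-2.0625) + g(-1.4375) + ...].
Sum ≈ 8.194.

8.194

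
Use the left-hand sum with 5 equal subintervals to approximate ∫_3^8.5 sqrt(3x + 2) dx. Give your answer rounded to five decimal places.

22.86284

Δx = (8.5 − 3)/5 = 1.1.
Left endpoints: 3, 4.1, 5.2, 6.3, 7.4.
f(3) ≈ 3.31662, f(4.1) ≈ 3.78153, f(5.2) ≈ 4.19524, f(6.3) ≈ 4.57165, f(7.4) ≈ 4.91935.
Sum = Δx · [f(3) + f(4.1) + f(5.2) + f(6.3) + f(7.4)].
Sum ≈ 22.86284.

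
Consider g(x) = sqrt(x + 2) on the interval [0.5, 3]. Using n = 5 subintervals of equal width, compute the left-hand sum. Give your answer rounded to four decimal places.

4.6527

Δx = (3 − 0.5)/5 = 0.5.
Left endpoints: 0.5, 1, 1.5, 2, 2.5.
g(0.5) ≈ 1.5811, g(1) ≈ 1.7321, g(1.5) ≈ 1.8708, g(2) ≈ 2.0000, g(2.5) ≈ 2.1213.
Sum = Δx · [g(0.5) + g(1) + g(1.5) + g(2) + g(2.5)].
Sum ≈ 4.6527.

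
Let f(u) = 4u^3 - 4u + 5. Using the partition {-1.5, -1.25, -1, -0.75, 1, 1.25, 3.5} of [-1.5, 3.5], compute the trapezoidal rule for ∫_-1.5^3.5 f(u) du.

Subinterval widths: 0.25, 0.25, 0.25, 1.75, 0.25, 2.25.
f(-1.5) = -2.5, f(-1.25) = 2.1875, f(-1) = 5, f(-0.75) = 6.3125, f(1) = 5, f(1.25) = 7.8125, f(3.5) = 162.5.
On each subinterval the trapezoid contributes (Δu_i/2)·[f(u_{i-1}) + f(u_i)].
Sum = 205.375.

205.375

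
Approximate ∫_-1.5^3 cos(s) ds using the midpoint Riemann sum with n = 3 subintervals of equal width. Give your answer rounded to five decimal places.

Δs = (3 − (-1.5))/3 = 1.5.
Midpoints: -0.75, 0.75, 2.25.
f(-0.75) ≈ 0.73169, f(0.75) ≈ 0.73169, f(2.25) ≈ -0.62817.
Sum = Δs · [f(-0.75) + f(0.75) + f(2.25)].
Sum ≈ 1.25281.

1.25281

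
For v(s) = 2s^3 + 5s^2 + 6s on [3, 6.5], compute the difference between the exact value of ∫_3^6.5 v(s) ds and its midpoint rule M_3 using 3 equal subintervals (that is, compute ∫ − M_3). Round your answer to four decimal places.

13.2992

Exact integral: ∫_3^6.5 v(s) ds ≈ 1364.489583.
M_3 ≈ 1351.190394.
Error ≈ 1364.489583 − 1351.190394 ≈ 13.2992.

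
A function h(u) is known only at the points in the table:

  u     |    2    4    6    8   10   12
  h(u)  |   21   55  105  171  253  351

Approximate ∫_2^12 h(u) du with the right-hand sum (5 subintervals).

Δu = 2.
Sum = 2·[55 + 105 + 171 + 253 + 351] = 1870.

1870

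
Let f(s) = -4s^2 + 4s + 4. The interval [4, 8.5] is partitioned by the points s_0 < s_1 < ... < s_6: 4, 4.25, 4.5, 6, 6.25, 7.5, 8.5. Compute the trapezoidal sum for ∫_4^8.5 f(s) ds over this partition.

-607.25

Subinterval widths: 0.25, 0.25, 1.5, 0.25, 1.25, 1.
f(4) = -44, f(4.25) = -51.25, f(4.5) = -59, f(6) = -116, f(6.25) = -127.25, f(7.5) = -191, f(8.5) = -251.
On each subinterval the trapezoid contributes (Δs_i/2)·[f(s_{i-1}) + f(s_i)].
Sum = -607.25.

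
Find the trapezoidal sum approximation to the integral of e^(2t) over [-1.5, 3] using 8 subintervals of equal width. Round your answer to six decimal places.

222.525845

Δt = (3 − (-1.5))/8 = 0.5625.
f(-1.5) ≈ 0.049787, f(-0.9375) ≈ 0.153355, f(-0.375) ≈ 0.472367, f(0.1875) ≈ 1.454991, f(0.75) ≈ 4.481689, f(1.3125) ≈ 13.804574, f(1.875) ≈ 42.521082, f(2.4375) ≈ 130.974153, f(3) ≈ 403.428793.
T_8 = (Δt/2)·[f(t_0) + 2f(t_1) + ... + 2f(t_{7}) + f(t_8)].
Sum ≈ 222.525845.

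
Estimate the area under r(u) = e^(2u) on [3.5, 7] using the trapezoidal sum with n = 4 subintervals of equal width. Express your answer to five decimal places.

746775.69602

Δu = (7 − 3.5)/4 = 0.875.
r(3.5) ≈ 1096.63316, r(4.375) ≈ 6310.68811, r(5.25) ≈ 36315.50267, r(6.125) ≈ 208981.28887, r(7) ≈ 1202604.28416.
T_4 = (Δu/2)·[r(u_0) + 2r(u_1) + 2r(u_2) + 2r(u_3) + r(u_4)].
Sum ≈ 746775.69602.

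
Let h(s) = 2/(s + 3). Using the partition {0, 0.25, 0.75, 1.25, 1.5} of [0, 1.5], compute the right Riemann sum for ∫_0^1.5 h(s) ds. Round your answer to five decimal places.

0.76692

Subinterval widths: 0.25, 0.5, 0.5, 0.25.
Right endpoints: 0.25, 0.75, 1.25, 1.5.
h(0.25) = 8/13, h(0.75) = 8/15, h(1.25) = 8/17, h(1.5) = 4/9.
Sum = Σ Δs_i · h(s_i).
Sum ≈ 0.76692.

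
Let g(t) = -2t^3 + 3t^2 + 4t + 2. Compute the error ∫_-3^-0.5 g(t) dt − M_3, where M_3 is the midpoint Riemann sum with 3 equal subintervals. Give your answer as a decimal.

Exact integral: ∫_-3^-0.5 g(t) dt = 54.84375.
M_3 = 52.890625.
Error = 54.84375 − 52.890625 = 1.953125.

1.953125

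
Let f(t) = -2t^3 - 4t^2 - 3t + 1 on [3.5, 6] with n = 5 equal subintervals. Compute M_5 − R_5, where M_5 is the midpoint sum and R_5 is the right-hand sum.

117.265625

M_5 = -835.234375.
R_5 = -952.5.
M_5 − R_5 = 117.265625.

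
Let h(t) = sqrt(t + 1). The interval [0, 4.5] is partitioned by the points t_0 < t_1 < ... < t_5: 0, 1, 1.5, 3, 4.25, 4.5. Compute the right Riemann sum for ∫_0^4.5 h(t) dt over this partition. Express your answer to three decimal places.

Subinterval widths: 1, 0.5, 1.5, 1.25, 0.25.
Right endpoints: 1, 1.5, 3, 4.25, 4.5.
h(1) ≈ 1.414, h(1.5) ≈ 1.581, h(3) ≈ 2.000, h(4.25) ≈ 2.291, h(4.5) ≈ 2.345.
Sum = Σ Δt_i · h(t_i).
Sum ≈ 8.655.

8.655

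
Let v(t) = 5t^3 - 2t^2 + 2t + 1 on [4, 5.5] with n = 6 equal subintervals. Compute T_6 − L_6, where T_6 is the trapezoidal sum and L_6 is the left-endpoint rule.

60.796875

T_6 = 772.41015625.
L_6 = 711.61328125.
T_6 − L_6 = 60.796875.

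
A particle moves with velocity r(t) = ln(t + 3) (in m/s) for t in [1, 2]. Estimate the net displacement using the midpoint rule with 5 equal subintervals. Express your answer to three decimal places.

1.502

Δt = (2 − 1)/5 = 0.2.
Midpoints: 1.1, 1.3, 1.5, 1.7, 1.9.
r(1.1) ≈ 1.411, r(1.3) ≈ 1.459, r(1.5) ≈ 1.504, r(1.7) ≈ 1.548, r(1.9) ≈ 1.589.
Sum = Δt · [r(1.1) + r(1.3) + r(1.5) + r(1.7) + r(1.9)].
Sum ≈ 1.502.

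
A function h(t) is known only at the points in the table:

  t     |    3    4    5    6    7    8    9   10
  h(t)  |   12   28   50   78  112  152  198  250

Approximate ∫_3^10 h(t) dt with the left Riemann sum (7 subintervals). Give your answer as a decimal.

630

Δt = 1.
Sum = 1·[12 + 28 + 50 + 78 + 112 + 152 + 198] = 630.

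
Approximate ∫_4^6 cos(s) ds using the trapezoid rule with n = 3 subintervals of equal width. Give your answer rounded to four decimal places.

0.4596

Δs = (6 − 4)/3 = 2/3.
f(4) ≈ -0.6536, f(14/3) ≈ -0.0457, f(16/3) ≈ 0.5818, f(6) ≈ 0.9602.
T_3 = (Δs/2)·[f(s_0) + 2f(s_1) + 2f(s_2) + f(s_3)].
Sum ≈ 0.4596.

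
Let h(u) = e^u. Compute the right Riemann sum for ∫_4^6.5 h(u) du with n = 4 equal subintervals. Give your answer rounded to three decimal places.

Δu = (6.5 − 4)/4 = 0.625.
Right endpoints: 4.625, 5.25, 5.875, 6.5.
h(4.625) ≈ 102.003, h(5.25) ≈ 190.566, h(5.875) ≈ 356.025, h(6.5) ≈ 665.142.
Sum = Δu · [h(4.625) + h(5.25) + h(5.875) + h(6.5)].
Sum ≈ 821.085.

821.085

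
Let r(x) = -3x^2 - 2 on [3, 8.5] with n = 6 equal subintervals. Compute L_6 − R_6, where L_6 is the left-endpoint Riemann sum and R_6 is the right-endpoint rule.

L_6 ≈ -513.467014.
R_6 ≈ -687.404514.
L_6 − R_6 = 173.9375.

173.9375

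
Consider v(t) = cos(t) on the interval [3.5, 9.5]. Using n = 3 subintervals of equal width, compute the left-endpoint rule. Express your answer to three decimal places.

Δt = (9.5 − 3.5)/3 = 2.
Left endpoints: 3.5, 5.5, 7.5.
v(3.5) ≈ -0.936, v(5.5) ≈ 0.709, v(7.5) ≈ 0.347.
Sum = Δt · [v(3.5) + v(5.5) + v(7.5)].
Sum ≈ 0.238.

0.238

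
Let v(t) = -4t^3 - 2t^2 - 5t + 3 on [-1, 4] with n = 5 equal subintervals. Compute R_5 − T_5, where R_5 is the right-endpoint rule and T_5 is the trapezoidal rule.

R_5 = -495.
T_5 = -337.5.
R_5 − T_5 = -157.5.

-157.5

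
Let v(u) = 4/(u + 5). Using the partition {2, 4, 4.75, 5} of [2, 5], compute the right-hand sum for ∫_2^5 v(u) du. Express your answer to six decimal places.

1.296581

Subinterval widths: 2, 0.75, 0.25.
Right endpoints: 4, 4.75, 5.
v(4) = 4/9, v(4.75) = 16/39, v(5) = 0.4.
Sum = Σ Δu_i · v(u_i).
Sum ≈ 1.296581.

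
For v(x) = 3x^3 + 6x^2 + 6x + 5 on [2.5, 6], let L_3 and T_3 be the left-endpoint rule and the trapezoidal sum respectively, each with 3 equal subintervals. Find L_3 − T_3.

L_3 ≈ 1018.3055556.
T_3 ≈ 1485.3368056.
L_3 − T_3 = -467.03125.

-467.03125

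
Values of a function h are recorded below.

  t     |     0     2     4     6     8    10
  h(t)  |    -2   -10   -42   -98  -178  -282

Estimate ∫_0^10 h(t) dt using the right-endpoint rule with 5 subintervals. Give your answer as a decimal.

-1220

Δt = 2.
Sum = 2·[(-10) + (-42) + (-98) + (-178) + (-282)] = -1220.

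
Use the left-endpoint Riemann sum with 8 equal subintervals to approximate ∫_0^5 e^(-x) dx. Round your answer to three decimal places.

1.336

Δx = (5 − 0)/8 = 0.625.
Left endpoints: 0, 0.625, 1.25, 1.875, 2.5, 3.125, 3.75, 4.375.
f(0) ≈ 1.000, f(0.625) ≈ 0.535, f(1.25) ≈ 0.287, f(1.875) ≈ 0.153, f(2.5) ≈ 0.082, f(3.125) ≈ 0.044, f(3.75) ≈ 0.024, f(4.375) ≈ 0.013.
Sum = Δx · [f(0) + f(0.625) + f(1.25) + ...].
Sum ≈ 1.336.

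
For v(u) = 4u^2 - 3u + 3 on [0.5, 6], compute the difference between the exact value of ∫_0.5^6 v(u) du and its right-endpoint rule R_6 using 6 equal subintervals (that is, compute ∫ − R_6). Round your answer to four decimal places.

Exact integral: ∫_0.5^6 v(u) du ≈ 250.708333.
R_6 ≈ 311.768519.
Error ≈ 250.708333 − 311.768519 ≈ -61.0602.

-61.0602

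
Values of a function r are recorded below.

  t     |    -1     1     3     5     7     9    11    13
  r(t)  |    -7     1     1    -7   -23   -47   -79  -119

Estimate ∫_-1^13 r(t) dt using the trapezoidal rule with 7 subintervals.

-434

Δt = 2.
T_7 = (2/2)·[(-7) + 2·1 + 2·1 + 2·(-7) + 2·(-23) + 2·(-47) + 2·(-79) + (-119)] = -434.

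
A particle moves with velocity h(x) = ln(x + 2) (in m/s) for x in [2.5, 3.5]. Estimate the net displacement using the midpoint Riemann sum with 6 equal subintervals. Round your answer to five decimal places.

1.60781

Δx = (3.5 − 2.5)/6 = 1/6.
Midpoints: 31/12, 2.75, 35/12, 37/12, 3.25, 41/12.
h(31/12) ≈ 1.52243, h(2.75) ≈ 1.55814, h(35/12) ≈ 1.59263, h(37/12) ≈ 1.62597, h(3.25) ≈ 1.65823, h(41/12) ≈ 1.68948.
Sum = Δx · [h(31/12) + h(2.75) + h(35/12) + ...].
Sum ≈ 1.60781.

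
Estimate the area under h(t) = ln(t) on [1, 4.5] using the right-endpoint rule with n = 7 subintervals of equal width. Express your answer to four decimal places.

3.6283

Δt = (4.5 − 1)/7 = 0.5.
Right endpoints: 1.5, 2, 2.5, 3, 3.5, 4, 4.5.
h(1.5) ≈ 0.4055, h(2) ≈ 0.6931, h(2.5) ≈ 0.9163, h(3) ≈ 1.0986, h(3.5) ≈ 1.2528, h(4) ≈ 1.3863, h(4.5) ≈ 1.5041.
Sum = Δt · [h(1.5) + h(2) + h(2.5) + ...].
Sum ≈ 3.6283.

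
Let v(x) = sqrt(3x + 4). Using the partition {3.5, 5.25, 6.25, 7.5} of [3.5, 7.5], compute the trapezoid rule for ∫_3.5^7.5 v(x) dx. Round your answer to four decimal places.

Subinterval widths: 1.75, 1, 1.25.
v(3.5) ≈ 3.8079, v(5.25) ≈ 4.4441, v(6.25) ≈ 4.7697, v(7.5) ≈ 5.1478.
On each subinterval the trapezoid contributes (Δx_i/2)·[v(x_{i-1}) + v(x_i)].
Sum ≈ 18.0258.

18.0258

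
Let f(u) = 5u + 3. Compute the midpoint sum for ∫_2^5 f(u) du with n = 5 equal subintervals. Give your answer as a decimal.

61.5

Δu = (5 − 2)/5 = 0.6.
Midpoints: 2.3, 2.9, 3.5, 4.1, 4.7.
f(2.3) = 14.5, f(2.9) = 17.5, f(3.5) = 20.5, f(4.1) = 23.5, f(4.7) = 26.5.
Sum = Δu · [f(2.3) + f(2.9) + f(3.5) + f(4.1) + f(4.7)].
Sum = 61.5.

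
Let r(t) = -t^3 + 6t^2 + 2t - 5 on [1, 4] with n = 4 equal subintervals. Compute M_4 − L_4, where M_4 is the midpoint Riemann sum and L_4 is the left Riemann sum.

M_4 = 62.4609375.
L_4 = 49.453125.
M_4 − L_4 = 13.0078125.

13.0078125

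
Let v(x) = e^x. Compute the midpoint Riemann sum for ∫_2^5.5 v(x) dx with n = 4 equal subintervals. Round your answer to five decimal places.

Δx = (5.5 − 2)/4 = 0.875.
Midpoints: 2.4375, 3.3125, 4.1875, 5.0625.
v(2.4375) ≈ 11.44439, v(3.3125) ≈ 27.45367, v(4.1875) ≈ 65.85794, v(5.0625) ≈ 157.98499.
Sum = Δx · [v(2.4375) + v(3.3125) + v(4.1875) + v(5.0625)].
Sum ≈ 229.89837.

229.89837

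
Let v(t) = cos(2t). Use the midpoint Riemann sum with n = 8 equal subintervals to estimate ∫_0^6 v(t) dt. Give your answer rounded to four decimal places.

-0.2952

Δt = (6 − 0)/8 = 0.75.
Midpoints: 0.375, 1.125, 1.875, 2.625, 3.375, 4.125, 4.875, 5.625.
v(0.375) ≈ 0.7317, v(1.125) ≈ -0.6282, v(1.875) ≈ -0.8206, v(2.625) ≈ 0.5121, v(3.375) ≈ 0.8930, v(4.125) ≈ -0.3857, v(4.875) ≈ -0.9476, v(5.625) ≈ 0.2517.
Sum = Δt · [v(0.375) + v(1.125) + v(1.875) + ...].
Sum ≈ -0.2952.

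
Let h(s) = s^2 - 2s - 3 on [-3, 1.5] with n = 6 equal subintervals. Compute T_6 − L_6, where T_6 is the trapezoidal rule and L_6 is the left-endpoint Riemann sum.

-5.90625

T_6 = 3.796875.
L_6 = 9.703125.
T_6 − L_6 = -5.90625.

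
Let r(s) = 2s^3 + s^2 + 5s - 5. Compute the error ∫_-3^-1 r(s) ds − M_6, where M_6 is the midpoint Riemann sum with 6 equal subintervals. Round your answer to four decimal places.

Exact integral: ∫_-3^-1 r(s) ds ≈ -61.333333.
M_6 ≈ -61.129630.
Error ≈ -61.333333 − (-61.129630) ≈ -0.2037.

-0.2037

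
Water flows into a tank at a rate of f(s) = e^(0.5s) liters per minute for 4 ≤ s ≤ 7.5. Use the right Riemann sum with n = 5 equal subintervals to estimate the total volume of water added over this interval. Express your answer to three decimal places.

Δs = (7.5 − 4)/5 = 0.7.
Right endpoints: 4.7, 5.4, 6.1, 6.8, 7.5.
f(4.7) ≈ 10.486, f(5.4) ≈ 14.880, f(6.1) ≈ 21.115, f(6.8) ≈ 29.964, f(7.5) ≈ 42.521.
Sum = Δs · [f(4.7) + f(5.4) + f(6.1) + f(6.8) + f(7.5)].
Sum ≈ 83.276.

83.276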